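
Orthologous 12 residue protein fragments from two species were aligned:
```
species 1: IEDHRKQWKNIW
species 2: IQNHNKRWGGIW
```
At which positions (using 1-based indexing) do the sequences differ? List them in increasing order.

Scanning 1-based: 2: E/Q; 3: D/N; 5: R/N; 7: Q/R; 9: K/G; 10: N/G.

2, 3, 5, 7, 9, 10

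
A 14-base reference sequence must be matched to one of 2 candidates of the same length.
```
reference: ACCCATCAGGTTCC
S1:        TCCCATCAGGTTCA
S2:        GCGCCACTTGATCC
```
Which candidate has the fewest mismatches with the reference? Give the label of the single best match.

Hamming distances to reference — S1: 2; S2: 7.
Smallest is S1 with 2 mismatches.

S1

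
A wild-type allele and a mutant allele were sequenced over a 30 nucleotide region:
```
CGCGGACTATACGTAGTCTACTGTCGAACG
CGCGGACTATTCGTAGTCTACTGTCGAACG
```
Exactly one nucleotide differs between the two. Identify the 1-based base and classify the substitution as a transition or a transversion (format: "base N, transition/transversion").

The sequences differ only at base 11: A→T (purine→pyrimidine), a transversion.

base 11, transversion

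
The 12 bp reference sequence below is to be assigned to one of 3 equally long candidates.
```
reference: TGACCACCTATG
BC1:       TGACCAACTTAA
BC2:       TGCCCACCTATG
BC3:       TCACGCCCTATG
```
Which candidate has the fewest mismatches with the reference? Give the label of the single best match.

BC1 differs at 4 bases; BC2 differs at 1 base; BC3 differs at 3 bases. The closest is BC2.

BC2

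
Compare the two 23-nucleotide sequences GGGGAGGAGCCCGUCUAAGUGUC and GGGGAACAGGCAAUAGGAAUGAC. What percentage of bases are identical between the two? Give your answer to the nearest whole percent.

57%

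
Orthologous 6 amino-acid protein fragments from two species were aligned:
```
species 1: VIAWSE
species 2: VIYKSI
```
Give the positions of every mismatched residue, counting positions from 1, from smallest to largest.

3, 4, 6

Scanning 1-based: 3: A/Y; 4: W/K; 6: E/I.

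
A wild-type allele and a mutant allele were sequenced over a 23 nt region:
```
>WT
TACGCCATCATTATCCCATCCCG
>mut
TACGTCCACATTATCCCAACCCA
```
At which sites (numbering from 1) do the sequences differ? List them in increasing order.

Scanning 1-based: 5: C/T; 7: A/C; 8: T/A; 19: T/A; 23: G/A.

5, 7, 8, 19, 23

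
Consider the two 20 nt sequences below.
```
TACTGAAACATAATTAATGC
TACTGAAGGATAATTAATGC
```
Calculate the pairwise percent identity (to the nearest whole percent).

90%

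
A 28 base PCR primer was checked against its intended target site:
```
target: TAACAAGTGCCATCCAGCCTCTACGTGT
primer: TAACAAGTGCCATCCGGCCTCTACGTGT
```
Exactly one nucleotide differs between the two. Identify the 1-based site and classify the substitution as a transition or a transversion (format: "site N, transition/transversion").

The sequences differ only at site 16: A→G (purine→purine), a transition.

site 16, transition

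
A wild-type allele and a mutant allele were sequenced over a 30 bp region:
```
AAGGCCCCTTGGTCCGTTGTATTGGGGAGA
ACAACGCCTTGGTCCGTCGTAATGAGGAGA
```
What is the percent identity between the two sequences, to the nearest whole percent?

7 positions differ (2, 3, 4, 6, 18, 22, 25), so 23 of 30 match: 23/30 = 76.67%.

77%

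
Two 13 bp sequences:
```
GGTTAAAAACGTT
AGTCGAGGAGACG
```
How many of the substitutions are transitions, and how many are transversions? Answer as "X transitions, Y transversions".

Transitions (purine↔purine or pyrimidine↔pyrimidine): 1 G→A, 4 T→C, 5 A→G, 7 A→G, 8 A→G, 11 G→A, 12 T→C.
Transversions (purine↔pyrimidine): 10 C→G, 13 T→G.

7 transitions, 2 transversions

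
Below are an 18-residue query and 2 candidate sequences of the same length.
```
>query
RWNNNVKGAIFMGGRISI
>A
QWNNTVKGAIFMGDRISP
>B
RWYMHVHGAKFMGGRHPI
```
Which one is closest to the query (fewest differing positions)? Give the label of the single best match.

A

Hamming distances to query — A: 4; B: 7.
Smallest is A with 4 mismatches.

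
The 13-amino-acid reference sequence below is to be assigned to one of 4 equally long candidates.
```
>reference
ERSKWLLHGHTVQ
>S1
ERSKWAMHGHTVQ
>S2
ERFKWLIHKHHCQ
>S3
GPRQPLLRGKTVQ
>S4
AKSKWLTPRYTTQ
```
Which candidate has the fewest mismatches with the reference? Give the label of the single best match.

S1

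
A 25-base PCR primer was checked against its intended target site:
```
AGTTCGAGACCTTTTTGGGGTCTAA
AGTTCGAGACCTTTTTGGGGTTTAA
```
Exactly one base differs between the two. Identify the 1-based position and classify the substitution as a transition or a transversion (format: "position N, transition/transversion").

Position 22 changes C→T. C is a pyrimidine and T is a pyrimidine, so this is a transition.

position 22, transition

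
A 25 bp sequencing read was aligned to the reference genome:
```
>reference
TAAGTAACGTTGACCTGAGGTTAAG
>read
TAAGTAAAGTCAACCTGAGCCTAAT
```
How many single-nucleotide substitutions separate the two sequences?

The sequences differ at bases 8, 11, 12, 20, 21, 25 (1-based) — 6 in total.

6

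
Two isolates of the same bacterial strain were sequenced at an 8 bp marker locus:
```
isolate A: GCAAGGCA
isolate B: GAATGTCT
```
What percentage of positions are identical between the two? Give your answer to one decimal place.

4 positions differ (2, 4, 6, 8), so 4 of 8 match: 4/8 = 50%.

50.0%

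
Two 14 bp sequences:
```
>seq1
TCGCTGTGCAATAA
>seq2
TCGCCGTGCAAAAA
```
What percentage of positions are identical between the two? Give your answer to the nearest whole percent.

86%

2 positions differ (5, 12), so 12 of 14 match: 12/14 = 85.71%.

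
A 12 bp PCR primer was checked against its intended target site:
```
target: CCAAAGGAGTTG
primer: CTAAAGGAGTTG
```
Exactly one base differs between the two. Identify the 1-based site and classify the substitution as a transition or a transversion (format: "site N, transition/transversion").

Site 2 changes C→T. C is a pyrimidine and T is a pyrimidine, so this is a transition.

site 2, transition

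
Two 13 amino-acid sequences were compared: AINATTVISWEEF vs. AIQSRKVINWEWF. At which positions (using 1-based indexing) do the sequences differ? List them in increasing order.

3, 4, 5, 6, 9, 12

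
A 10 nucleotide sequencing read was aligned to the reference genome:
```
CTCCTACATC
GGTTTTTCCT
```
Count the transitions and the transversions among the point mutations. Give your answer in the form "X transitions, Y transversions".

5 transitions, 4 transversions

Transitions (purine↔purine or pyrimidine↔pyrimidine): 3 C→T, 4 C→T, 7 C→T, 9 T→C, 10 C→T.
Transversions (purine↔pyrimidine): 1 C→G, 2 T→G, 6 A→T, 8 A→C.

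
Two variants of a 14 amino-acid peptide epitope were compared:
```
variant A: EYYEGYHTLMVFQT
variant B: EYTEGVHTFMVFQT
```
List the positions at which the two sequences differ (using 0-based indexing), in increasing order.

2, 5, 8

Differences at position 2 (Y→T), position 5 (Y→V), position 8 (L→F).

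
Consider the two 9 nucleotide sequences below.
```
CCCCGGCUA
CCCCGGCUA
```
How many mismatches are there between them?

0

No positions differ; the sequences are identical.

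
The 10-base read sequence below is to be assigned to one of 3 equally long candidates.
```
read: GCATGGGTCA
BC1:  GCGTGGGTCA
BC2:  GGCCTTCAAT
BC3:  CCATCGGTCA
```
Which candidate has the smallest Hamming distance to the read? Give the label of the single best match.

Hamming distances to read — BC1: 1; BC2: 9; BC3: 2.
Smallest is BC1 with 1 mismatch.

BC1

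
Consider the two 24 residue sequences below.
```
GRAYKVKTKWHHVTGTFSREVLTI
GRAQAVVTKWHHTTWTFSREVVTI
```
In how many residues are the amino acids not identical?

Comparing position by position, 6 residues differ: 4 (Y/Q), 5 (K/A), 7 (K/V), 13 (V/T), 15 (G/W), 22 (L/V).

6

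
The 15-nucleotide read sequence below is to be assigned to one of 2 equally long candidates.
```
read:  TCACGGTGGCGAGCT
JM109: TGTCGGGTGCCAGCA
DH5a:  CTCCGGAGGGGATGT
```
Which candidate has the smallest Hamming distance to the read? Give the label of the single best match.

JM109

JM109 differs at 6 positions; DH5a differs at 7 positions. The closest is JM109.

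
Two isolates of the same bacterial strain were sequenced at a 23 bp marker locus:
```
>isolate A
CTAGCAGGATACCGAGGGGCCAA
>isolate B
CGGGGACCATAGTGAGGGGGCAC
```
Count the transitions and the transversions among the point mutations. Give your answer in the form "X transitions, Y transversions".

2 transitions, 7 transversions

Transitions (purine↔purine or pyrimidine↔pyrimidine): 3 A→G, 13 C→T.
Transversions (purine↔pyrimidine): 2 T→G, 5 C→G, 7 G→C, 8 G→C, 12 C→G, 20 C→G, 23 A→C.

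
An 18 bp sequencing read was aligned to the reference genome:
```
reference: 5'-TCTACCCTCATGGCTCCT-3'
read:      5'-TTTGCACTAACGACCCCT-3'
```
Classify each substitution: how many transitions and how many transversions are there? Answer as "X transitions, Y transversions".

5 transitions, 2 transversions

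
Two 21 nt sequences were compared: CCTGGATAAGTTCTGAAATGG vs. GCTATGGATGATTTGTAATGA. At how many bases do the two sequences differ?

10

Comparing position by position, 10 bases differ: 1 (C/G), 4 (G/A), 5 (G/T), 6 (A/G), 7 (T/G), 9 (A/T), 11 (T/A), 13 (C/T), 16 (A/T), 21 (G/A).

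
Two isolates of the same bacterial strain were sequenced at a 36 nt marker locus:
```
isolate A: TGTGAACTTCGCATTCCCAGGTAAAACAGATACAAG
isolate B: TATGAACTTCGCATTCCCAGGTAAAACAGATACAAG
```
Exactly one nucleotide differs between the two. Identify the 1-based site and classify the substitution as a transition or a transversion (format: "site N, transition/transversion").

Site 2 changes G→A. G is a purine and A is a purine, so this is a transition.

site 2, transition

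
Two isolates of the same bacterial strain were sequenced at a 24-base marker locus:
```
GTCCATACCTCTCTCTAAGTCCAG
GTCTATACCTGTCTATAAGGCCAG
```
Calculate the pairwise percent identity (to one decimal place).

Mismatches at positions 4, 11, 15, 20 (1-based): 4 of 24.
Identical positions: 20/24 = 83.33% → 83.3%.

83.3%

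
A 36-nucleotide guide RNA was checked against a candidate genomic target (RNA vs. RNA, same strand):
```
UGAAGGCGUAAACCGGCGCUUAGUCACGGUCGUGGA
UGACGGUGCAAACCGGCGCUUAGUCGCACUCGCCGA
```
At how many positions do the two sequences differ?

The sequences differ at positions 4, 7, 9, 26, 28, 29, 33, 34 (1-based) — 8 in total.

8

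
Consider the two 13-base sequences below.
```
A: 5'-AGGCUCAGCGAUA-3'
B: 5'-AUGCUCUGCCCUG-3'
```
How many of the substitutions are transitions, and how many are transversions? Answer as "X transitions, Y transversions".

1 transition, 4 transversions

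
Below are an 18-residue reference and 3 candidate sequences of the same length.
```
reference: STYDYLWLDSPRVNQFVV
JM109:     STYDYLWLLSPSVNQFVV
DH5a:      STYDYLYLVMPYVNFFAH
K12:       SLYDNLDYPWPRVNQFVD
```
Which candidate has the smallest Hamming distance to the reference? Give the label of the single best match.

JM109

JM109 differs at 2 residues; DH5a differs at 7 residues; K12 differs at 7 residues. The closest is JM109.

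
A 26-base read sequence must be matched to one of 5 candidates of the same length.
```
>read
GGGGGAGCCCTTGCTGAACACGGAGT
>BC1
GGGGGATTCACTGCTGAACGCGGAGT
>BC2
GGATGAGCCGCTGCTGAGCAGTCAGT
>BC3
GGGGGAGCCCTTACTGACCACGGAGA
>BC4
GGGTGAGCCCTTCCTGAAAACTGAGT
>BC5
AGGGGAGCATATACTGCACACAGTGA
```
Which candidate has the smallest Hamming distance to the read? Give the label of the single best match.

Hamming distances to read — BC1: 5; BC2: 8; BC3: 3; BC4: 4; BC5: 9.
Smallest is BC3 with 3 mismatches.

BC3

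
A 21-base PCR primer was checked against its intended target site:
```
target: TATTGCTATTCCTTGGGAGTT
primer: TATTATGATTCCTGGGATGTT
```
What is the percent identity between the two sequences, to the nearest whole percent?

71%

Mismatches at positions 5, 6, 7, 14, 17, 18 (1-based): 6 of 21.
Identical positions: 15/21 = 71.43% → 71%.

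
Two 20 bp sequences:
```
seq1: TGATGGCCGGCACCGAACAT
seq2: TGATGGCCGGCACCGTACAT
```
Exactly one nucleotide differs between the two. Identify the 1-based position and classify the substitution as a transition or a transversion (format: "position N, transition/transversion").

Position 16 changes A→T. A is a purine and T is a pyrimidine, so this is a transversion.

position 16, transversion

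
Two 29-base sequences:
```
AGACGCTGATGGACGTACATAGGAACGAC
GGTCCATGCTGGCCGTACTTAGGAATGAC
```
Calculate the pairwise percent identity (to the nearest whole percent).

72%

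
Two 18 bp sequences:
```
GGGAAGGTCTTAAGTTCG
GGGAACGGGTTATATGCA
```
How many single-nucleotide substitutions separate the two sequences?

The sequences differ at bases 6, 8, 9, 13, 14, 16, 18 (1-based) — 7 in total.

7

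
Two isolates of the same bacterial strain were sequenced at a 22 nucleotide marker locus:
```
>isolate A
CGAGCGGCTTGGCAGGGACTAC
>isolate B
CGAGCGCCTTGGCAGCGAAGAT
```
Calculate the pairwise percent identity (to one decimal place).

Mismatches at positions 7, 16, 19, 20, 22 (1-based): 5 of 22.
Identical positions: 17/22 = 77.27% → 77.3%.

77.3%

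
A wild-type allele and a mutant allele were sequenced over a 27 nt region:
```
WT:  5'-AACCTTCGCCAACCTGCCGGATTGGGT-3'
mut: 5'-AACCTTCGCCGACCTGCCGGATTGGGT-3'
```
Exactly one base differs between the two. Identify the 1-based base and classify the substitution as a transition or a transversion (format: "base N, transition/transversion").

base 11, transition

The sequences differ only at base 11: A→G (purine→purine), a transition.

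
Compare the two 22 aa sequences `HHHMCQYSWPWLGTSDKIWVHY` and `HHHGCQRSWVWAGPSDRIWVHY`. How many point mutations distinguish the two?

Comparing position by position, 6 residues differ: 4 (M/G), 7 (Y/R), 10 (P/V), 12 (L/A), 14 (T/P), 17 (K/R).

6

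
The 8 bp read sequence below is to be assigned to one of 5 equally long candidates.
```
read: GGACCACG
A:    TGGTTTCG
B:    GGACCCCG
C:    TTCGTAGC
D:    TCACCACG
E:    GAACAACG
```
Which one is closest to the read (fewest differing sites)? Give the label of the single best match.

B

A differs at 5 sites; B differs at 1 site; C differs at 7 sites; D differs at 2 sites; E differs at 2 sites. The closest is B.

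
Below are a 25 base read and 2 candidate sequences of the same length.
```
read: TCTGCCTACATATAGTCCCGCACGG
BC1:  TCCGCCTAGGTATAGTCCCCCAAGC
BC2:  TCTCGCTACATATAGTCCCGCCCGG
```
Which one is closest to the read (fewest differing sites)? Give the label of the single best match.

BC2

Hamming distances to read — BC1: 6; BC2: 3.
Smallest is BC2 with 3 mismatches.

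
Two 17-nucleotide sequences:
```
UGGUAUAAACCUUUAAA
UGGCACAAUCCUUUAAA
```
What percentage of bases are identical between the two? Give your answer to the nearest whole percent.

82%

3 positions differ (4, 6, 9), so 14 of 17 match: 14/17 = 82.35%.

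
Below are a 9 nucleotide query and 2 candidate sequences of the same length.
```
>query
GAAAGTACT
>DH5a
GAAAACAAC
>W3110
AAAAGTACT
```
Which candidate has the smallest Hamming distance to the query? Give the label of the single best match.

DH5a differs at 4 positions; W3110 differs at 1 position. The closest is W3110.

W3110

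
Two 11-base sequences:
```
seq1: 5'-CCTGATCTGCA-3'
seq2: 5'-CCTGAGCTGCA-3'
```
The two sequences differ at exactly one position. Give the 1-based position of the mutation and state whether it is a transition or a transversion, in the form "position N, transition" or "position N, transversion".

position 6, transversion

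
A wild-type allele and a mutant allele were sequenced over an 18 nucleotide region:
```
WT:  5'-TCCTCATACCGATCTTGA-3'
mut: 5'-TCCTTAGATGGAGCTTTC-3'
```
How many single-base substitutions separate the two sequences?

7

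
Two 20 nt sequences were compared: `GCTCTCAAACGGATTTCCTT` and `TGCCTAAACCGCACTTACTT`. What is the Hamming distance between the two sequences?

8

Comparing position by position, 8 bases differ: 1 (G/T), 2 (C/G), 3 (T/C), 6 (C/A), 9 (A/C), 12 (G/C), 14 (T/C), 17 (C/A).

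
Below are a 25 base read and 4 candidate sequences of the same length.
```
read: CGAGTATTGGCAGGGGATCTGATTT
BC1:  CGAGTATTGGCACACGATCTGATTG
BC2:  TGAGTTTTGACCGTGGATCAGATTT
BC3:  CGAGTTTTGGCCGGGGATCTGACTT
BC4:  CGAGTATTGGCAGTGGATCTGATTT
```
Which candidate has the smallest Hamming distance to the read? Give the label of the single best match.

BC4

Hamming distances to read — BC1: 4; BC2: 6; BC3: 3; BC4: 1.
Smallest is BC4 with 1 mismatch.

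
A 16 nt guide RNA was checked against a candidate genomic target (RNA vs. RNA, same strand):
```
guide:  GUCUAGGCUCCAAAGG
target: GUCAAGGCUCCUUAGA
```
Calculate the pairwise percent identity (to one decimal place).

Mismatches at positions 4, 12, 13, 16 (1-based): 4 of 16.
Identical positions: 12/16 = 75% → 75.0%.

75.0%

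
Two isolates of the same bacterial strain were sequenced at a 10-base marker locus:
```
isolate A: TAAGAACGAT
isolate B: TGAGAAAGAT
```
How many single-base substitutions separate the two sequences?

The sequences differ at bases 2, 7 (1-based) — 2 in total.

2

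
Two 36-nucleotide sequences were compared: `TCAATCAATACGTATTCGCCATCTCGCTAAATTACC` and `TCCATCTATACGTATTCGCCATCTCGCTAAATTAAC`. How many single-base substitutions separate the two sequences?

Comparing position by position, 3 bases differ: 3 (A/C), 7 (A/T), 35 (C/A).

3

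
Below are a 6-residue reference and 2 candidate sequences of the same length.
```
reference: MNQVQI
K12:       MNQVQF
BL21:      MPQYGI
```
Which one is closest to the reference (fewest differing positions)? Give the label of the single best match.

Hamming distances to reference — K12: 1; BL21: 3.
Smallest is K12 with 1 mismatch.

K12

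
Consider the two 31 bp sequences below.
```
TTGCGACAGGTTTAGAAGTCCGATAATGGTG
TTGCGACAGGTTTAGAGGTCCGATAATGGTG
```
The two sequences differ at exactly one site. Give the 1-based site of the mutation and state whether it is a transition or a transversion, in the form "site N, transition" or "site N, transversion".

site 17, transition

The sequences differ only at site 17: A→G (purine→purine), a transition.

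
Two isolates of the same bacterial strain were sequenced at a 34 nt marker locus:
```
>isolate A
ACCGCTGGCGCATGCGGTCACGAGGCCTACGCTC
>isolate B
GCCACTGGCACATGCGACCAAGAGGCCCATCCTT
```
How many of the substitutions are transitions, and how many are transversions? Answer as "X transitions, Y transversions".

8 transitions, 2 transversions

Transitions (purine↔purine or pyrimidine↔pyrimidine): 1 A→G, 4 G→A, 10 G→A, 17 G→A, 18 T→C, 28 T→C, 30 C→T, 34 C→T.
Transversions (purine↔pyrimidine): 21 C→A, 31 G→C.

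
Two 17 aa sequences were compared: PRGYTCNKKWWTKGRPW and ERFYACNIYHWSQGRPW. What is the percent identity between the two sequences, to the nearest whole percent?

53%

Mismatches at positions 1, 3, 5, 8, 9, 10, 12, 13 (1-based): 8 of 17.
Identical positions: 9/17 = 52.94% → 53%.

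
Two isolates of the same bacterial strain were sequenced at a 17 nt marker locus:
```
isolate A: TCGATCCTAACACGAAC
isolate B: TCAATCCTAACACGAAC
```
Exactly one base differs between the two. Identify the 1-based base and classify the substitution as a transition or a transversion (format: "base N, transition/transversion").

base 3, transition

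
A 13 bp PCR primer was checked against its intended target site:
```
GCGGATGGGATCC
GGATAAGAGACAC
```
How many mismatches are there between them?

Comparing position by position, 7 sites differ: 2 (C/G), 3 (G/A), 4 (G/T), 6 (T/A), 8 (G/A), 11 (T/C), 12 (C/A).

7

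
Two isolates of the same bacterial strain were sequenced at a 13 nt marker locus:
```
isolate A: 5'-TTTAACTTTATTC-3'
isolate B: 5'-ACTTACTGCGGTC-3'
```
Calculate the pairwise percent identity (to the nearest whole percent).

46%

7 positions differ (1, 2, 4, 8, 9, 10, 11), so 6 of 13 match: 6/13 = 46.15%.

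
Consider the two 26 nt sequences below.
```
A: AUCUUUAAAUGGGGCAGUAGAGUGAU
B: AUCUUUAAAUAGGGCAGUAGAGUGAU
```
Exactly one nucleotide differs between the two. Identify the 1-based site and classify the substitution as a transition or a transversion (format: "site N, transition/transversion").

site 11, transition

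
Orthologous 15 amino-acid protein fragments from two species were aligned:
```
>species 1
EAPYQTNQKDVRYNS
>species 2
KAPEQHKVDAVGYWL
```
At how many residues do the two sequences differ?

Comparing position by position, 10 residues differ: 1 (E/K), 4 (Y/E), 6 (T/H), 7 (N/K), 8 (Q/V), 9 (K/D), 10 (D/A), 12 (R/G), 14 (N/W), 15 (S/L).

10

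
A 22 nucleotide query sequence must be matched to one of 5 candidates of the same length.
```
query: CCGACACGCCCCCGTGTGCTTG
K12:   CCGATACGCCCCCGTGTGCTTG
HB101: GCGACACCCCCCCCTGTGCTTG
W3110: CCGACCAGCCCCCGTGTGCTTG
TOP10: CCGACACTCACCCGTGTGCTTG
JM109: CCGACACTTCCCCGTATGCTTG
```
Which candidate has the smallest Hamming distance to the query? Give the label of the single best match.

Hamming distances to query — K12: 1; HB101: 3; W3110: 2; TOP10: 2; JM109: 3.
Smallest is K12 with 1 mismatch.

K12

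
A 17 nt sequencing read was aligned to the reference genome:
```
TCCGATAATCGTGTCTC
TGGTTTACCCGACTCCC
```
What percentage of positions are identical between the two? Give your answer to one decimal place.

9 positions differ (2, 3, 4, 5, 8, 9, 12, 13, 16), so 8 of 17 match: 8/17 = 47.06%.

47.1%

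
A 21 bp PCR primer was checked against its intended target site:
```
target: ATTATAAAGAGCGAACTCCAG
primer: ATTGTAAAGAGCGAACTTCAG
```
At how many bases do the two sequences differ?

Comparing position by position, 2 bases differ: 4 (A/G), 18 (C/T).

2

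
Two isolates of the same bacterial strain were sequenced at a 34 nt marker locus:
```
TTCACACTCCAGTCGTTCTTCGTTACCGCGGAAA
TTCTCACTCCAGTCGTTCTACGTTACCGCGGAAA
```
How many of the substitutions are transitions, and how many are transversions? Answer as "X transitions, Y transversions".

Transitions (purine↔purine or pyrimidine↔pyrimidine): none.
Transversions (purine↔pyrimidine): 4 A→T, 20 T→A.

0 transitions, 2 transversions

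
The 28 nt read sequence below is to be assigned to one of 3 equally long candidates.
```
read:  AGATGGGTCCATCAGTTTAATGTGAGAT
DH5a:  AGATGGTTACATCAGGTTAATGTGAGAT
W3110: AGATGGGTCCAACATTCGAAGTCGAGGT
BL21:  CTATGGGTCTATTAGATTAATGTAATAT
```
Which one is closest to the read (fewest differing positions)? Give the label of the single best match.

DH5a

Hamming distances to read — DH5a: 3; W3110: 8; BL21: 7.
Smallest is DH5a with 3 mismatches.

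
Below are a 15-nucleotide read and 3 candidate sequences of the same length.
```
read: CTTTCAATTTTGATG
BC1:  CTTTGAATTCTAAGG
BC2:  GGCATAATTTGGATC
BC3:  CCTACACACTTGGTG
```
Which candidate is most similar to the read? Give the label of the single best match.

BC1 differs at 4 bases; BC2 differs at 7 bases; BC3 differs at 6 bases. The closest is BC1.

BC1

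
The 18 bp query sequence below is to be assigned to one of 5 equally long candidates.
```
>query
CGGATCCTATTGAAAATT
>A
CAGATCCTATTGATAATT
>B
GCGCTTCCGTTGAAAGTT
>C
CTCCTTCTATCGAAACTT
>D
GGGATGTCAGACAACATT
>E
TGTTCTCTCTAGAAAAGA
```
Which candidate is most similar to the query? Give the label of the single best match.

A

A differs at 2 sites; B differs at 7 sites; C differs at 6 sites; D differs at 8 sites; E differs at 9 sites. The closest is A.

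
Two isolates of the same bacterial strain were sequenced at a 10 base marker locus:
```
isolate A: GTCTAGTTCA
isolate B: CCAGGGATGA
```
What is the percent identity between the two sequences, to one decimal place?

7 positions differ (1, 2, 3, 4, 5, 7, 9), so 3 of 10 match: 3/10 = 30%.

30.0%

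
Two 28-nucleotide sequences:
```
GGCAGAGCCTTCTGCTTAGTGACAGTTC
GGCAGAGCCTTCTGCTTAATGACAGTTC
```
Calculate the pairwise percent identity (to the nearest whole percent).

1 position differs (19), so 27 of 28 match: 27/28 = 96.43%.

96%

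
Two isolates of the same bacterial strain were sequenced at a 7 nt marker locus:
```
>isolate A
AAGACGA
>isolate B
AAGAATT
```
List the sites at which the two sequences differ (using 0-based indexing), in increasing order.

4, 5, 6

Differences at site 4 (C→A), site 5 (G→T), site 6 (A→T).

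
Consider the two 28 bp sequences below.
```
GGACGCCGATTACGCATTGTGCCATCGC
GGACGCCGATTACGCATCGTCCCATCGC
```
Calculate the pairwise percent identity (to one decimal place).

92.9%

Mismatches at positions 18, 21 (1-based): 2 of 28.
Identical positions: 26/28 = 92.86% → 92.9%.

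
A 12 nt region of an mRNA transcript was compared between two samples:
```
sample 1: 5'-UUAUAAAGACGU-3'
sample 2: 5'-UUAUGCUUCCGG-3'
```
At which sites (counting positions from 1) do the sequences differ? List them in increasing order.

5, 6, 7, 8, 9, 12

Differences at site 5 (A→G), site 6 (A→C), site 7 (A→U), site 8 (G→U), site 9 (A→C), site 12 (U→G).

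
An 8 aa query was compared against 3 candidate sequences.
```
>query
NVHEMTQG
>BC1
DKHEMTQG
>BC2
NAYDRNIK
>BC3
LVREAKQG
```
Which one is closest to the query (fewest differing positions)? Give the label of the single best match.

Hamming distances to query — BC1: 2; BC2: 7; BC3: 4.
Smallest is BC1 with 2 mismatches.

BC1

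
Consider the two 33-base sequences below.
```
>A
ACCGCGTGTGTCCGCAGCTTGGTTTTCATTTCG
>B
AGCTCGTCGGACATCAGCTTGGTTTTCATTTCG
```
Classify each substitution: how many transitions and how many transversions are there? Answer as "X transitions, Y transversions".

0 transitions, 7 transversions

Mismatches (1-based):
position 2: C→G (pyrimidine→purine, transversion)
position 4: G→T (purine→pyrimidine, transversion)
position 8: G→C (purine→pyrimidine, transversion)
position 9: T→G (pyrimidine→purine, transversion)
position 11: T→A (pyrimidine→purine, transversion)
position 13: C→A (pyrimidine→purine, transversion)
position 14: G→T (purine→pyrimidine, transversion)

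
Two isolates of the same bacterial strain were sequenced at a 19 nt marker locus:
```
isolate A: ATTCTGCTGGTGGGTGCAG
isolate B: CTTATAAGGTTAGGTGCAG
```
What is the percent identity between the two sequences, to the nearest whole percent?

63%

7 positions differ (1, 4, 6, 7, 8, 10, 12), so 12 of 19 match: 12/19 = 63.16%.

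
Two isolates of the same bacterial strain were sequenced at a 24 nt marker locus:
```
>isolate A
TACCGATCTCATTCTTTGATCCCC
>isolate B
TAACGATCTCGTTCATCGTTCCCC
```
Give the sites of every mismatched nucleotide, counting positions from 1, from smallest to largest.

Scanning 1-based: 3: C/A; 11: A/G; 15: T/A; 17: T/C; 19: A/T.

3, 11, 15, 17, 19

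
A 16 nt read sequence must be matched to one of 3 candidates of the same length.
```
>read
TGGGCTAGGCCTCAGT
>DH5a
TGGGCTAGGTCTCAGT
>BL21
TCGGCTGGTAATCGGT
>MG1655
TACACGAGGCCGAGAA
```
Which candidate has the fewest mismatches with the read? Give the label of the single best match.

DH5a differs at 1 base; BL21 differs at 6 bases; MG1655 differs at 9 bases. The closest is DH5a.

DH5a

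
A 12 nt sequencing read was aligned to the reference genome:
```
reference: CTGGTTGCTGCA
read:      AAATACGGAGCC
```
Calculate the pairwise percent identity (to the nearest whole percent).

25%

Mismatches at positions 1, 2, 3, 4, 5, 6, 8, 9, 12 (1-based): 9 of 12.
Identical positions: 3/12 = 25% → 25%.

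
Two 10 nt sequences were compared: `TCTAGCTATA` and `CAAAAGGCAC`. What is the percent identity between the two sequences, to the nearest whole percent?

10%

9 positions differ (1, 2, 3, 5, 6, 7, 8, 9, 10), so 1 of 10 match: 1/10 = 10%.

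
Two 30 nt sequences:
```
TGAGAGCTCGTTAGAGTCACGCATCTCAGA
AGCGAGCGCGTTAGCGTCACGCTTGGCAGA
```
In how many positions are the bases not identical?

7

Mismatches (1-based): position 1: T→A; position 3: A→C; position 8: T→G; position 15: A→C; position 23: A→T; position 25: C→G; position 26: T→G.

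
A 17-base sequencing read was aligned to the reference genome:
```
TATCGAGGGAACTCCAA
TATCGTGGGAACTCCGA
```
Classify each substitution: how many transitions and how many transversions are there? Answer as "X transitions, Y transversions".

Mismatches (1-based):
base 6: A→T (purine→pyrimidine, transversion)
base 16: A→G (purine→purine, transition)

1 transition, 1 transversion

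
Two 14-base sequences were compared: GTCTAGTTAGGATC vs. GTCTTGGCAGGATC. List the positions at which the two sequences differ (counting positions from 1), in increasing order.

5, 7, 8

Scanning 1-based: 5: A/T; 7: T/G; 8: T/C.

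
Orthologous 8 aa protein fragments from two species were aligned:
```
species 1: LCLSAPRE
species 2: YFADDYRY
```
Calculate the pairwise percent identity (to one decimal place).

12.5%

Mismatches at positions 1, 2, 3, 4, 5, 6, 8 (1-based): 7 of 8.
Identical positions: 1/8 = 12.5% → 12.5%.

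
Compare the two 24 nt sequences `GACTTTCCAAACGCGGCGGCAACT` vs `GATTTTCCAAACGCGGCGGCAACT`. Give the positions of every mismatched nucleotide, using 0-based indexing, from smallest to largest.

2

Differences at position 2 (C→T).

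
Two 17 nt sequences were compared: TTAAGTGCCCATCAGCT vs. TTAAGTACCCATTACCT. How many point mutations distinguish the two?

Mismatches (1-based): position 7: G→A; position 13: C→T; position 15: G→C.

3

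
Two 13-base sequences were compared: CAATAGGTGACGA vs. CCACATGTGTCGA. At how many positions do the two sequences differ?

The sequences differ at positions 2, 4, 6, 10 (1-based) — 4 in total.

4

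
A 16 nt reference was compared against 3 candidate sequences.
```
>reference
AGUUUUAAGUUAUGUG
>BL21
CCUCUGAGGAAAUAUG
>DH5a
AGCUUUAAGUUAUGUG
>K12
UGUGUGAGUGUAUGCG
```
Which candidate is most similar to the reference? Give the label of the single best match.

Hamming distances to reference — BL21: 8; DH5a: 1; K12: 7.
Smallest is DH5a with 1 mismatch.

DH5a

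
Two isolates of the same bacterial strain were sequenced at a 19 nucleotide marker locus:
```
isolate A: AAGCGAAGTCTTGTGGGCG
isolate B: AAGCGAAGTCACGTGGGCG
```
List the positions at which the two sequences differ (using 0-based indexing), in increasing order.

10, 11

Scanning 0-based: 10: T/A; 11: T/C.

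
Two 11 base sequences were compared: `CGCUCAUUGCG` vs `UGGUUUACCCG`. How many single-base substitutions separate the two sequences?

Comparing position by position, 7 bases differ: 1 (C/U), 3 (C/G), 5 (C/U), 6 (A/U), 7 (U/A), 8 (U/C), 9 (G/C).

7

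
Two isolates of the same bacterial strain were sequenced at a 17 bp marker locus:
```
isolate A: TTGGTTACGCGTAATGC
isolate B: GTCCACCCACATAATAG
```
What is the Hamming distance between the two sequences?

Comparing position by position, 10 positions differ: 1 (T/G), 3 (G/C), 4 (G/C), 5 (T/A), 6 (T/C), 7 (A/C), 9 (G/A), 11 (G/A), 16 (G/A), 17 (C/G).

10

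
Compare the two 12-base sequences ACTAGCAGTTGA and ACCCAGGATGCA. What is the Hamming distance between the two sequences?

Comparing position by position, 8 bases differ: 3 (T/C), 4 (A/C), 5 (G/A), 6 (C/G), 7 (A/G), 8 (G/A), 10 (T/G), 11 (G/C).

8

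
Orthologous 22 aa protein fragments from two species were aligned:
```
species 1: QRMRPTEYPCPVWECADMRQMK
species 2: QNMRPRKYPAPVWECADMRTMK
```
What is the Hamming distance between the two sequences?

Mismatches (1-based): position 2: R→N; position 6: T→R; position 7: E→K; position 10: C→A; position 20: Q→T.

5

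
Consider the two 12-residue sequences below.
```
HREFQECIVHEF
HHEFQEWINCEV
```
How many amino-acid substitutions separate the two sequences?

Mismatches (1-based): residue 2: R→H; residue 7: C→W; residue 9: V→N; residue 10: H→C; residue 12: F→V.

5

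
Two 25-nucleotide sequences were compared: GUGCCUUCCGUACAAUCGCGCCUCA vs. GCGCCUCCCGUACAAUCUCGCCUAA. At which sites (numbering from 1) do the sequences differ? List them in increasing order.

2, 7, 18, 24

Scanning 1-based: 2: U/C; 7: U/C; 18: G/U; 24: C/A.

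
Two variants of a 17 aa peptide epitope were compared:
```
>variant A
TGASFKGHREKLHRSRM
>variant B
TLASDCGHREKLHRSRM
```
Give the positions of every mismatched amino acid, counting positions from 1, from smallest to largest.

Scanning 1-based: 2: G/L; 5: F/D; 6: K/C.

2, 5, 6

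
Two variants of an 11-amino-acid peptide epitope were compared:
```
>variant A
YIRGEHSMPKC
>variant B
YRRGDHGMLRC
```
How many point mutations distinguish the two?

5

The sequences differ at residues 2, 5, 7, 9, 10 (1-based) — 5 in total.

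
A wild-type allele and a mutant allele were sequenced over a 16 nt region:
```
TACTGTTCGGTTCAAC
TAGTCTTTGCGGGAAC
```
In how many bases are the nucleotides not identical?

Comparing position by position, 7 bases differ: 3 (C/G), 5 (G/C), 8 (C/T), 10 (G/C), 11 (T/G), 12 (T/G), 13 (C/G).

7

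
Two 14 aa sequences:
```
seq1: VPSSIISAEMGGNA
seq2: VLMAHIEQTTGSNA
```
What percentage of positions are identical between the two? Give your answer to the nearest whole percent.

9 positions differ (2, 3, 4, 5, 7, 8, 9, 10, 12), so 5 of 14 match: 5/14 = 35.71%.

36%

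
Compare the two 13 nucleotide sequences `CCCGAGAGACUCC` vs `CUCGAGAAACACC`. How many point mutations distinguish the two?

3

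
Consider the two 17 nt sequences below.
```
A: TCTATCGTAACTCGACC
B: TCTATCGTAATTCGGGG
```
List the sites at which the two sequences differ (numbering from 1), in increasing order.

11, 15, 16, 17

Differences at site 11 (C→T), site 15 (A→G), site 16 (C→G), site 17 (C→G).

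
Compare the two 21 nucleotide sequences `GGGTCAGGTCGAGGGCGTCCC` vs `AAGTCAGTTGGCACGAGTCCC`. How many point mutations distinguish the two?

Comparing position by position, 8 sites differ: 1 (G/A), 2 (G/A), 8 (G/T), 10 (C/G), 12 (A/C), 13 (G/A), 14 (G/C), 16 (C/A).

8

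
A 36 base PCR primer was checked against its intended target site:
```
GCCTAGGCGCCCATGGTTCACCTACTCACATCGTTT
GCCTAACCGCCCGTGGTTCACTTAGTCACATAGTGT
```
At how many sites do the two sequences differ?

Mismatches (1-based): site 6: G→A; site 7: G→C; site 13: A→G; site 22: C→T; site 25: C→G; site 32: C→A; site 35: T→G.

7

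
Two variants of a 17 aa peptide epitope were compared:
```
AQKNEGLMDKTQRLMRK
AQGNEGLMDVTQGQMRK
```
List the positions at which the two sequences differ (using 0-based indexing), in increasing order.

2, 9, 12, 13

Differences at position 2 (K→G), position 9 (K→V), position 12 (R→G), position 13 (L→Q).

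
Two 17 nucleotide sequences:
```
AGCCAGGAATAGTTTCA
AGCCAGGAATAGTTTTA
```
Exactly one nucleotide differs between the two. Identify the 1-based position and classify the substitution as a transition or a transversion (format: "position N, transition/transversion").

position 16, transition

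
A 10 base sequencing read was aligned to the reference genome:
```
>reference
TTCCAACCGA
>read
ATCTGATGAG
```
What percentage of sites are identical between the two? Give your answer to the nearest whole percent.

30%

7 positions differ (1, 4, 5, 7, 8, 9, 10), so 3 of 10 match: 3/10 = 30%.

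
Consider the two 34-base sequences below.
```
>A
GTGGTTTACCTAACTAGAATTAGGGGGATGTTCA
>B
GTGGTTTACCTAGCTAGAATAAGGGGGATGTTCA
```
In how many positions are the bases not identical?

The sequences differ at positions 13, 21 (1-based) — 2 in total.

2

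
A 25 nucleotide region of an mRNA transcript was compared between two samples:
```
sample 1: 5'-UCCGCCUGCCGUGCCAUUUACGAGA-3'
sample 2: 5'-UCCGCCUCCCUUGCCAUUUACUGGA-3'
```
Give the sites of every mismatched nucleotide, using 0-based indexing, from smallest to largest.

7, 10, 21, 22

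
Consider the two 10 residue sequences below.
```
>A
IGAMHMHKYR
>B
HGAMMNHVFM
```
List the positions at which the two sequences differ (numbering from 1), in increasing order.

Scanning 1-based: 1: I/H; 5: H/M; 6: M/N; 8: K/V; 9: Y/F; 10: R/M.

1, 5, 6, 8, 9, 10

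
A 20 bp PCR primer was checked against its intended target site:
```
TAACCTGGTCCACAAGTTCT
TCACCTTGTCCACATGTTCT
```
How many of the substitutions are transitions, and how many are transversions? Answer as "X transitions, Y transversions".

0 transitions, 3 transversions

Transitions (purine↔purine or pyrimidine↔pyrimidine): none.
Transversions (purine↔pyrimidine): 2 A→C, 7 G→T, 15 A→T.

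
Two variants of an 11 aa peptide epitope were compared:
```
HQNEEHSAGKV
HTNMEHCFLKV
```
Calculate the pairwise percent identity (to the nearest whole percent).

Mismatches at positions 2, 4, 7, 8, 9 (1-based): 5 of 11.
Identical positions: 6/11 = 54.55% → 55%.

55%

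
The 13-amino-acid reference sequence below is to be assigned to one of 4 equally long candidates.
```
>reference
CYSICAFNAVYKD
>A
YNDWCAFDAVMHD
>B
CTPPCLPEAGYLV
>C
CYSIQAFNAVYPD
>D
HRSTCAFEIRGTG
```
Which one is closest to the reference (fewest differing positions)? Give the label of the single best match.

C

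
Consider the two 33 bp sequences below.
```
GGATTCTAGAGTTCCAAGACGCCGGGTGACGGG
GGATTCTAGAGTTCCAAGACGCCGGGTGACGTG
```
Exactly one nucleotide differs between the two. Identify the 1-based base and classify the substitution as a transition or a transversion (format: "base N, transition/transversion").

base 32, transversion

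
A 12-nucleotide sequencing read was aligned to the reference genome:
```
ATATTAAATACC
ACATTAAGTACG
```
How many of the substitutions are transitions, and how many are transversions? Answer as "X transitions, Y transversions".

Mismatches (1-based):
position 2: T→C (pyrimidine→pyrimidine, transition)
position 8: A→G (purine→purine, transition)
position 12: C→G (pyrimidine→purine, transversion)

2 transitions, 1 transversion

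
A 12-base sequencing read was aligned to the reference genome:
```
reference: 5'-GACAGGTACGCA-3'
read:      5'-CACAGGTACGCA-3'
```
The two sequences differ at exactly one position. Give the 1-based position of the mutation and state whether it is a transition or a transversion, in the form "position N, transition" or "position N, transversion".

position 1, transversion

Position 1 changes G→C. G is a purine and C is a pyrimidine, so this is a transversion.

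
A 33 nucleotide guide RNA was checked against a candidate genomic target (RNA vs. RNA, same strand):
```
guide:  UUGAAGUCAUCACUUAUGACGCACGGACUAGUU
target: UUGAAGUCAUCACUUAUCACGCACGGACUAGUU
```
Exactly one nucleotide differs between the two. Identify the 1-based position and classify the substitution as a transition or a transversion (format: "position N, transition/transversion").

Position 18 changes G→C. G is a purine and C is a pyrimidine, so this is a transversion.

position 18, transversion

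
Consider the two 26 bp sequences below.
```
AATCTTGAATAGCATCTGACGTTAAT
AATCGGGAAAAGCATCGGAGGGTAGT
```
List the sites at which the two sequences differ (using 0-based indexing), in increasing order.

4, 5, 9, 16, 19, 21, 24

Scanning 0-based: 4: T/G; 5: T/G; 9: T/A; 16: T/G; 19: C/G; 21: T/G; 24: A/G.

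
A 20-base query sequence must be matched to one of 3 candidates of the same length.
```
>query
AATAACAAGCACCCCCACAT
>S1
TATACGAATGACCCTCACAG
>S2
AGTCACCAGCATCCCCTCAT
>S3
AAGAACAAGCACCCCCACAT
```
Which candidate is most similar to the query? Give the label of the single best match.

S3

Hamming distances to query — S1: 7; S2: 5; S3: 1.
Smallest is S3 with 1 mismatch.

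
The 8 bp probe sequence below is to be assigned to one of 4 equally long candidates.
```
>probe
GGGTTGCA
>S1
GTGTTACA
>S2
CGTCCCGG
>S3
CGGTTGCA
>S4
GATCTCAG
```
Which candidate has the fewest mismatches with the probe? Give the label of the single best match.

S3

S1 differs at 2 sites; S2 differs at 7 sites; S3 differs at 1 site; S4 differs at 6 sites. The closest is S3.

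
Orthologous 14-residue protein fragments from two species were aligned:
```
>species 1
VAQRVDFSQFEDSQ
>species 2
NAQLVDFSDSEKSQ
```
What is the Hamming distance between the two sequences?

The sequences differ at residues 1, 4, 9, 10, 12 (1-based) — 5 in total.

5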